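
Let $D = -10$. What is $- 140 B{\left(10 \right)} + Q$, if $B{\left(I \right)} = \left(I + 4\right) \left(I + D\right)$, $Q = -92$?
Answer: $-92$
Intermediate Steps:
$B{\left(I \right)} = \left(-10 + I\right) \left(4 + I\right)$ ($B{\left(I \right)} = \left(I + 4\right) \left(I - 10\right) = \left(4 + I\right) \left(-10 + I\right) = \left(-10 + I\right) \left(4 + I\right)$)
$- 140 B{\left(10 \right)} + Q = - 140 \left(-40 + 10^{2} - 60\right) - 92 = - 140 \left(-40 + 100 - 60\right) - 92 = \left(-140\right) 0 - 92 = 0 - 92 = -92$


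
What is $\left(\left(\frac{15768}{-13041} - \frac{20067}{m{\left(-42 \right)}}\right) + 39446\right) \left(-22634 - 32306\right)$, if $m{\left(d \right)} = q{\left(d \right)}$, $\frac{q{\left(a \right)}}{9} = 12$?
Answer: $- \frac{3125331660065}{1449} \approx -2.1569 \cdot 10^{9}$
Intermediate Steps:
$q{\left(a \right)} = 108$ ($q{\left(a \right)} = 9 \cdot 12 = 108$)
$m{\left(d \right)} = 108$
$\left(\left(\frac{15768}{-13041} - \frac{20067}{m{\left(-42 \right)}}\right) + 39446\right) \left(-22634 - 32306\right) = \left(\left(\frac{15768}{-13041} - \frac{20067}{108}\right) + 39446\right) \left(-22634 - 32306\right) = \left(\left(15768 \left(- \frac{1}{13041}\right) - \frac{6689}{36}\right) + 39446\right) \left(-54940\right) = \left(\left(- \frac{584}{483} - \frac{6689}{36}\right) + 39446\right) \left(-54940\right) = \left(- \frac{1083937}{5796} + 39446\right) \left(-54940\right) = \frac{227545079}{5796} \left(-54940\right) = - \frac{3125331660065}{1449}$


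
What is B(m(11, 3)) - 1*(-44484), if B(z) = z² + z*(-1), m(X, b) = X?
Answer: 44594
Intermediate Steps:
B(z) = z² - z
B(m(11, 3)) - 1*(-44484) = 11*(-1 + 11) - 1*(-44484) = 11*10 + 44484 = 110 + 44484 = 44594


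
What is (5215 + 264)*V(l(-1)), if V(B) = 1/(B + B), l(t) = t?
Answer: -5479/2 ≈ -2739.5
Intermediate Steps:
V(B) = 1/(2*B)
(5215 + 264)*V(l(-1)) = (5215 + 264)*((½)/(-1)) = 5479*((½)*(-1)) = 5479*(-½) = -5479/2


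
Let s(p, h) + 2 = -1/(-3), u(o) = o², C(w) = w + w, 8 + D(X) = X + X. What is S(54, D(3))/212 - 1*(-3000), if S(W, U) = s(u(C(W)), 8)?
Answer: 1907995/636 ≈ 3000.0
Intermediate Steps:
D(X) = -8 + 2*X (D(X) = -8 + (X + X) = -8 + 2*X)
C(w) = 2*w
s(p, h) = -5/3 (s(p, h) = -2 - 1/(-3) = -2 - 1*(-⅓) = -2 + ⅓ = -5/3)
S(W, U) = -5/3
S(54, D(3))/212 - 1*(-3000) = -5/3/212 - 1*(-3000) = -5/3*1/212 + 3000 = -5/636 + 3000 = 1907995/636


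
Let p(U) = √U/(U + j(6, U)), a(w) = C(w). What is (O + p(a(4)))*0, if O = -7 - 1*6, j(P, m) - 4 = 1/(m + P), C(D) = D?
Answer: 0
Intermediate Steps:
j(P, m) = 4 + 1/(P + m) (j(P, m) = 4 + 1/(m + P) = 4 + 1/(P + m))
a(w) = w
O = -13 (O = -7 - 6 = -13)
p(U) = √U/(U + (25 + 4*U)/(6 + U)) (p(U) = √U/(U + (1 + 4*6 + 4*U)/(6 + U)) = √U/(U + (1 + 24 + 4*U)/(6 + U)) = √U/(U + (25 + 4*U)/(6 + U)))
(O + p(a(4)))*0 = (-13 + √4*(6 + 4)/(25 + 4² + 10*4))*0 = (-13 + 2*10/(25 + 16 + 40))*0 = (-13 + 2*10/81)*0 = (-13 + 2*(1/81)*10)*0 = (-13 + 20/81)*0 = -1033/81*0 = 0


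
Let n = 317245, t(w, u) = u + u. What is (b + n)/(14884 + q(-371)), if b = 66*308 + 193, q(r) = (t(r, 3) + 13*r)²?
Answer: 337766/23218373 ≈ 0.014547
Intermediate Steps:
t(w, u) = 2*u
q(r) = (6 + 13*r)² (q(r) = (2*3 + 13*r)² = (6 + 13*r)²)
b = 20521 (b = 20328 + 193 = 20521)
(b + n)/(14884 + q(-371)) = (20521 + 317245)/(14884 + (6 + 13*(-371))²) = 337766/(14884 + (6 - 4823)²) = 337766/(14884 + (-4817)²) = 337766/(14884 + 23203489) = 337766/23218373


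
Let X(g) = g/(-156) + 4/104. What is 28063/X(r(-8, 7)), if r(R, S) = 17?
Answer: -4377828/11 ≈ -3.9798e+5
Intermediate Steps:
X(g) = 1/26 - g/156 (X(g) = g*(-1/156) + 4*(1/104) = -g/156 + 1/26 = 1/26 - g/156)
28063/X(r(-8, 7)) = 28063/(1/26 - 1/156*17) = 28063/(1/26 - 17/156) = 28063/(-11/156) = 28063*(-156/11) = -4377828/11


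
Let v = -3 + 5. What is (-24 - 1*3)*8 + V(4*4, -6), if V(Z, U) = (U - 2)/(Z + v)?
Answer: -1948/9 ≈ -216.44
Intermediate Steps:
v = 2
V(Z, U) = (-2 + U)/(2 + Z) (V(Z, U) = (U - 2)/(Z + 2) = (-2 + U)/(2 + Z))
(-24 - 1*3)*8 + V(4*4, -6) = (-24 - 1*3)*8 + (-2 - 6)/(2 + 4*4) = (-24 - 3)*8 - 8/(2 + 16) = -27*8 - 8/18 = -216 + (1/18)*(-8) = -216 - 4/9 = -1948/9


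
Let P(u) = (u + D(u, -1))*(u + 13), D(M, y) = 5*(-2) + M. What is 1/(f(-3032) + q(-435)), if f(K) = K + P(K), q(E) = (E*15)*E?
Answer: 1/21172749 ≈ 4.7231e-8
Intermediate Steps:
D(M, y) = -10 + M
q(E) = 15*E² (q(E) = (15*E)*E = 15*E²)
P(u) = (-10 + 2*u)*(13 + u) (P(u) = (u + (-10 + u))*(u + 13) = (-10 + 2*u)*(13 + u))
f(K) = -130 + 2*K² + 17*K (f(K) = K + (-130 + 2*K² + 16*K) = -130 + 2*K² + 17*K)
1/(f(-3032) + q(-435)) = 1/((-130 + 2*(-3032)² + 17*(-3032)) + 15*(-435)²) = 1/((-130 + 2*9193024 - 51544) + 15*189225) = 1/((-130 + 18386048 - 51544) + 2838375) = 1/(18334374 + 2838375) = 1/21172749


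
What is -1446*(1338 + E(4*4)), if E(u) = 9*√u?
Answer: -1986804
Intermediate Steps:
-1446*(1338 + E(4*4)) = -1446*(1338 + 9*√(4*4)) = -1446*(1338 + 9*√16) = -1446*(1338 + 9*4) = -1446*(1338 + 36) = -1446*1374 = -1986804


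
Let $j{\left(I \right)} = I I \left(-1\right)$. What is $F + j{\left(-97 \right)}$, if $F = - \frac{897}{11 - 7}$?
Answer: $- \frac{38533}{4} \approx -9633.3$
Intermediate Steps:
$j{\left(I \right)} = - I^{2}$ ($j{\left(I \right)} = I^{2} \left(-1\right) = - I^{2}$)
$F = - \frac{897}{4} \approx -224.25$
$F + j{\left(-97 \right)} = - \frac{897}{4} - \left(-97\right)^{2} = - \frac{897}{4} - 9409 = - \frac{38533}{4}$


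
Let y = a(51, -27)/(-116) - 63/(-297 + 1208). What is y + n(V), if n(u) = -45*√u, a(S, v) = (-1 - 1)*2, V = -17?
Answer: -916/26419 - 45*I*√17 ≈ -0.034672 - 185.54*I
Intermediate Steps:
a(S, v) = -4 (a(S, v) = -2*2 = -4)
y = -916/26419 (y = -4/(-116) - 63/(-297 + 1208) = -4*(-1/116) - 63/911 = 1/29 - 63*1/911 = 1/29 - 63/911 = -916/26419 ≈ -0.034672)
y + n(V) = -916/26419 - 45*I*√17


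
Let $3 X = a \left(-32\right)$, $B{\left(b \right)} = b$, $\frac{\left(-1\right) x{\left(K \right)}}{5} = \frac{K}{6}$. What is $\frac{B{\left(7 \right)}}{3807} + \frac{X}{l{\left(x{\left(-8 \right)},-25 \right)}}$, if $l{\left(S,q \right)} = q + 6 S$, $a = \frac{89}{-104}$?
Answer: $\frac{151043}{247455} \approx 0.61039$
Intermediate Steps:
$x{\left(K \right)} = - \frac{5 K}{6}$ ($x{\left(K \right)} = - 5 \frac{K}{6} = - \frac{5 K}{6}$)
$a = - \frac{89}{104}$ ($a = 89 \left(- \frac{1}{104}\right) = - \frac{89}{104} \approx -0.85577$)
$X = \frac{356}{39}$ ($X = \frac{\left(- \frac{89}{104}\right) \left(-32\right)}{3} = \frac{1}{3} \cdot \frac{356}{13} = \frac{356}{39} \approx 9.1282$)
$\frac{B{\left(7 \right)}}{3807} + \frac{X}{l{\left(x{\left(-8 \right)},-25 \right)}} = \frac{7}{3807} + \frac{356}{39 \left(-25 + 6 \left(\left(- \frac{5}{6}\right) \left(-8\right)\right)\right)} = 7 \cdot \frac{1}{3807} + \frac{356}{39 \left(-25 + 6 \cdot \frac{20}{3}\right)} = \frac{7}{3807} + \frac{356}{39 \left(-25 + 40\right)} = \frac{7}{3807} + \frac{356}{39 \cdot 15} = \frac{7}{3807} + \frac{356}{39} \cdot \frac{1}{15} = \frac{7}{3807} + \frac{356}{585} = \frac{151043}{247455}$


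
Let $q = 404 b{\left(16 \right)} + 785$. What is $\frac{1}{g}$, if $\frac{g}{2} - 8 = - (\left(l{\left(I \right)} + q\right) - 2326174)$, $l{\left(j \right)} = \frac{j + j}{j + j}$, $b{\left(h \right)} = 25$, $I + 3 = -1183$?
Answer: $\frac{1}{4630592} \approx 2.1596 \cdot 10^{-7}$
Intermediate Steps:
$I = -1186$ ($I = -3 - 1183 = -1186$)
$q = 10885$ ($q = 404 \cdot 25 + 785 = 10100 + 785 = 10885$)
$l{\left(j \right)} = 1$ ($l{\left(j \right)} = \frac{2 j}{2 j} = 2 j \frac{1}{2 j} = 1$)
$g = 4630592$ ($g = 16 + 2 \left(- (\left(1 + 10885\right) - 2326174)\right) = 16 + 2 \left(- (10886 - 2326174)\right) = 16 + 2 \left(\left(-1\right) \left(-2315288\right)\right) = 16 + 2 \cdot 2315288 = 16 + 4630576 = 4630592$)
$\frac{1}{g} = \frac{1}{4630592}$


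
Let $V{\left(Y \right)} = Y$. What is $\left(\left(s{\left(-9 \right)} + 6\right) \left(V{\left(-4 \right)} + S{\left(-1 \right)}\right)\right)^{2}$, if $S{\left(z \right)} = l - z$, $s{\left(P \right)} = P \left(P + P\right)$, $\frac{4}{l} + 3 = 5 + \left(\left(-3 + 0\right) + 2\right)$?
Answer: $28224$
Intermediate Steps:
$l = 4$ ($l = \frac{4}{-3 + \left(5 + \left(\left(-3 + 0\right) + 2\right)\right)} = \frac{4}{-3 + \left(5 + \left(-3 + 2\right)\right)} = \frac{4}{-3 + \left(5 - 1\right)} = \frac{4}{-3 + 4} = \frac{4}{1} = 4 \cdot 1 = 4$)
$s{\left(P \right)} = 2 P^{2}$ ($s{\left(P \right)} = P 2 P = 2 P^{2}$)
$S{\left(z \right)} = 4 - z$
$\left(\left(s{\left(-9 \right)} + 6\right) \left(V{\left(-4 \right)} + S{\left(-1 \right)}\right)\right)^{2} = \left(\left(2 \left(-9\right)^{2} + 6\right) \left(-4 + \left(4 - -1\right)\right)\right)^{2} = \left(\left(2 \cdot 81 + 6\right) \left(-4 + \left(4 + 1\right)\right)\right)^{2} = \left(\left(162 + 6\right) \left(-4 + 5\right)\right)^{2} = \left(168 \cdot 1\right)^{2} = 168^{2} = 28224$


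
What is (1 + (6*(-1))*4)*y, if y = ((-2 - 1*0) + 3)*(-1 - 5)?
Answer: 138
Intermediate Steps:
y = -6 (y = ((-2 + 0) + 3)*(-6) = (-2 + 3)*(-6) = 1*(-6) = -6)
(1 + (6*(-1))*4)*y = (1 + (6*(-1))*4)*(-6) = (1 - 6*4)*(-6) = (1 - 24)*(-6) = -23*(-6) = 138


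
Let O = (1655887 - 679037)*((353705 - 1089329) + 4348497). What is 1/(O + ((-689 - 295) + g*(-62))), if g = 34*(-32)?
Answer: 1/3529235056522 ≈ 2.8335e-13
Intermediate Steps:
g = -1088
O = 3529234990050 (O = 976850*(-735624 + 4348497) = 976850*3612873 = 3529234990050)
1/(O + ((-689 - 295) + g*(-62))) = 1/(3529234990050 + ((-689 - 295) - 1088*(-62))) = 1/(3529234990050 + (-984 + 67456)) = 1/(3529234990050 + 66472) = 1/3529235056522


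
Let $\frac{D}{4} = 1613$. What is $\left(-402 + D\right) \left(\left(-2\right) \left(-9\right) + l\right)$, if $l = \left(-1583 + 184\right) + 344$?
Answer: $-6273850$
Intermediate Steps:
$D = 6452$ ($D = 4 \cdot 1613 = 6452$)
$l = -1055$ ($l = -1399 + 344 = -1055$)
$\left(-402 + D\right) \left(\left(-2\right) \left(-9\right) + l\right) = \left(-402 + 6452\right) \left(\left(-2\right) \left(-9\right) - 1055\right) = 6050 \left(18 - 1055\right) = 6050 \left(-1037\right) = -6273850$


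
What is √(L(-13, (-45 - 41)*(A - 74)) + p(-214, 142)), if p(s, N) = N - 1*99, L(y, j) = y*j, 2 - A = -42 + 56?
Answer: I*√96105 ≈ 310.01*I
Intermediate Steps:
A = -12 (A = 2 - (-42 + 56) = 2 - 1*14 = 2 - 14 = -12)
L(y, j) = j*y
p(s, N) = -99 + N (p(s, N) = N - 99 = -99 + N)
√(L(-13, (-45 - 41)*(A - 74)) + p(-214, 142)) = √(((-45 - 41)*(-12 - 74))*(-13) + (-99 + 142)) = √(-86*(-86)*(-13) + 43) = √(7396*(-13) + 43) = √(-96148 + 43) = √(-96105) = I*√96105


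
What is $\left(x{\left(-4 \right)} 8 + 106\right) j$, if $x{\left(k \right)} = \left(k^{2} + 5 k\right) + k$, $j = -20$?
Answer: $-840$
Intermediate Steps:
$x{\left(k \right)} = k^{2} + 6 k$
$\left(x{\left(-4 \right)} 8 + 106\right) j = \left(- 4 \left(6 - 4\right) 8 + 106\right) \left(-20\right) = \left(\left(-4\right) 2 \cdot 8 + 106\right) \left(-20\right) = \left(\left(-8\right) 8 + 106\right) \left(-20\right) = \left(-64 + 106\right) \left(-20\right) = 42 \left(-20\right) = -840$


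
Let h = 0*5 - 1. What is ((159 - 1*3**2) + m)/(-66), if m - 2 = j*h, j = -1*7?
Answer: -53/22 ≈ -2.4091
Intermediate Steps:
j = -7
h = -1 (h = 0 - 1 = -1)
m = 9 (m = 2 - 7*(-1) = 2 + 7 = 9)
((159 - 1*3**2) + m)/(-66) = ((159 - 1*3**2) + 9)/(-66) = -((159 - 1*9) + 9)/66 = -((159 - 9) + 9)/66 = -(150 + 9)/66 = -1/66*159 = -53/22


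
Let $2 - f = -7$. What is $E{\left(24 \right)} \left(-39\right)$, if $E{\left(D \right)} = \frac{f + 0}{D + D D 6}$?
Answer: $- \frac{117}{1160} \approx -0.10086$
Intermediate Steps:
$f = 9$ ($f = 2 - -7 = 2 + 7 = 9$)
$E{\left(D \right)} = \frac{9}{D + 6 D^{2}}$ ($E{\left(D \right)} = \frac{9 + 0}{D + D D 6} = \frac{9}{D + D^{2} \cdot 6} = \frac{9}{D + 6 D^{2}}$)
$E{\left(24 \right)} \left(-39\right) = \frac{9}{24 \left(1 + 6 \cdot 24\right)} \left(-39\right) = 9 \cdot \frac{1}{24} \frac{1}{1 + 144} \left(-39\right) = 9 \cdot \frac{1}{24} \cdot \frac{1}{145} \left(-39\right) = \frac{3}{1160} \left(-39\right) = - \frac{117}{1160}$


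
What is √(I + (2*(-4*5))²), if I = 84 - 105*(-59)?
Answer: √7879 ≈ 88.764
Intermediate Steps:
I = 6279 (I = 84 + 6195 = 6279)
√(I + (2*(-4*5))²) = √(6279 + (2*(-4*5))²) = √(6279 + (2*(-20))²) = √(6279 + (-40)²) = √(6279 + 1600) = √7879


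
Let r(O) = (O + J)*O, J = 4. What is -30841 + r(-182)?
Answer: 1555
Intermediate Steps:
r(O) = O*(4 + O) (r(O) = (O + 4)*O = (4 + O)*O = O*(4 + O))
-30841 + r(-182) = -30841 - 182*(4 - 182) = -30841 - 182*(-178) = -30841 + 32396 = 1555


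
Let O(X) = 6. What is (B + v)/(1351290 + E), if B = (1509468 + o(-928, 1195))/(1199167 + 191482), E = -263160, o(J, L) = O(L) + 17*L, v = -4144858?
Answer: -1921347034351/504402298790 ≈ -3.8092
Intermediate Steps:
o(J, L) = 6 + 17*L
B = 1529789/1390649 (B = (1509468 + (6 + 17*1195))/(1199167 + 191482) = (1509468 + (6 + 20315))/1390649 = (1509468 + 20321)*(1/1390649) = 1529789*(1/1390649) = 1529789/1390649 ≈ 1.1001)
(B + v)/(1351290 + E) = (1529789/1390649 - 4144858)/(1351290 - 263160) = -5764041103053/1390649/1088130 = -5764041103053/1390649*1/1088130 = -1921347034351/504402298790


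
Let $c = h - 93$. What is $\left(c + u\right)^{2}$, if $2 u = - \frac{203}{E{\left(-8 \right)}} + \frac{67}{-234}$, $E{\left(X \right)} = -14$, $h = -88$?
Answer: $\frac{1655757481}{54756} \approx 30239.0$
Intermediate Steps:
$u = \frac{1663}{234}$ ($u = \frac{- \frac{203}{-14} + \frac{67}{-234}}{2} = \frac{\left(-203\right) \left(- \frac{1}{14}\right) + 67 \left(- \frac{1}{234}\right)}{2} = \frac{\frac{29}{2} - \frac{67}{234}}{2} = \frac{1}{2} \cdot \frac{1663}{117} = \frac{1663}{234} \approx 7.1068$)
$c = -181$ ($c = -88 - 93 = -181$)
$\left(c + u\right)^{2} = \left(-181 + \frac{1663}{234}\right)^{2} = \left(- \frac{40691}{234}\right)^{2} = \frac{1655757481}{54756}$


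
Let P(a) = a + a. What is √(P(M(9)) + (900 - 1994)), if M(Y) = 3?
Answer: 8*I*√17 ≈ 32.985*I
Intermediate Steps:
P(a) = 2*a
√(P(M(9)) + (900 - 1994)) = √(2*3 + (900 - 1994)) = √(6 - 1094) = √(-1088) = 8*I*√17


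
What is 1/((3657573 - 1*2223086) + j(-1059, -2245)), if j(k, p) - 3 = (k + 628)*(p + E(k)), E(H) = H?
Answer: 1/2858514 ≈ 3.4983e-7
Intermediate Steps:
j(k, p) = 3 + (628 + k)*(k + p) (j(k, p) = 3 + (k + 628)*(p + k) = 3 + (628 + k)*(k + p))
1/((3657573 - 1*2223086) + j(-1059, -2245)) = 1/((3657573 - 1*2223086) + (3 + (-1059)² + 628*(-1059) + 628*(-2245) - 1059*(-2245))) = 1/((3657573 - 2223086) + (3 + 1121481 - 665052 - 1409860 + 2377455)) = 1/(1434487 + 1424027) = 1/2858514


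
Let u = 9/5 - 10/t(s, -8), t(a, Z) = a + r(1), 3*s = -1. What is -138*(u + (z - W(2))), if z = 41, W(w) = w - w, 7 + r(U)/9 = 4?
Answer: -1221162/205 ≈ -5956.9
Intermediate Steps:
s = -⅓ (s = (⅓)*(-1) = -⅓ ≈ -0.33333)
r(U) = -27 (r(U) = -63 + 9*4 = -63 + 36 = -27)
W(w) = 0
t(a, Z) = -27 + a (t(a, Z) = a - 27 = -27 + a)
u = 444/205 (u = 9/5 - 10/(-27 - ⅓) = 9*(⅕) - 10/(-82/3) = 9/5 - 10*(-3/82) = 9/5 + 15/41 = 444/205 ≈ 2.1659)
-138*(u + (z - W(2))) = -138*(444/205 + (41 - 1*0)) = -138*(444/205 + (41 + 0)) = -138*(444/205 + 41) = -138*8849/205 = -1221162/205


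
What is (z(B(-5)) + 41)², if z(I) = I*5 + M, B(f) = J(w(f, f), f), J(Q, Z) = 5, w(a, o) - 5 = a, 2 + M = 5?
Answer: 4761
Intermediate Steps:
M = 3 (M = -2 + 5 = 3)
w(a, o) = 5 + a
B(f) = 5
z(I) = 3 + 5*I (z(I) = I*5 + 3 = 5*I + 3 = 3 + 5*I)
(z(B(-5)) + 41)² = ((3 + 5*5) + 41)² = ((3 + 25) + 41)² = (28 + 41)² = 69² = 4761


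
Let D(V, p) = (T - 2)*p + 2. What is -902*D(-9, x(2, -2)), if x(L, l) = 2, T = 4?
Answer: -5412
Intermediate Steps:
D(V, p) = 2 + 2*p (D(V, p) = (4 - 2)*p + 2 = 2*p + 2 = 2 + 2*p)
-902*D(-9, x(2, -2)) = -902*(2 + 2*2) = -902*(2 + 4) = -902*6 = -5412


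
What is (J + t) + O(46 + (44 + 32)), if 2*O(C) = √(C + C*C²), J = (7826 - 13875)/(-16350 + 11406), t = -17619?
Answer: -87102287/4944 + √1815970/2 ≈ -16944.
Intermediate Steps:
J = 6049/4944 (J = -6049/(-4944) = -6049*(-1/4944) = 6049/4944 ≈ 1.2235)
O(C) = √(C + C³)/2 (O(C) = √(C + C*C²)/2 = √(C + C³)/2)
(J + t) + O(46 + (44 + 32)) = (6049/4944 - 17619) + √((46 + (44 + 32)) + (46 + (44 + 32))³)/2 = -87102287/4944 + √((46 + 76) + (46 + 76)³)/2 = -87102287/4944 + √(122 + 122³)/2 = -87102287/4944 + √(122 + 1815848)/2 = -87102287/4944 + √1815970/2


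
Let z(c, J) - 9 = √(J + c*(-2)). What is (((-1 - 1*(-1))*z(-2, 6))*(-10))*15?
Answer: 0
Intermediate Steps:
z(c, J) = 9 + √(J - 2*c) (z(c, J) = 9 + √(J + c*(-2)) = 9 + √(J - 2*c))
(((-1 - 1*(-1))*z(-2, 6))*(-10))*15 = (((-1 - 1*(-1))*(9 + √(6 - 2*(-2))))*(-10))*15 = (((-1 + 1)*(9 + √(6 + 4)))*(-10))*15 = ((0*(9 + √10))*(-10))*15 = (0*(-10))*15 = 0*15 = 0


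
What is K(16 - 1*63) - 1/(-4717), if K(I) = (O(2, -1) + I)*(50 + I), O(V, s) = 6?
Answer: -580190/4717 ≈ -123.00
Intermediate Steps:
K(I) = (6 + I)*(50 + I)
K(16 - 1*63) - 1/(-4717) = (300 + (16 - 1*63)**2 + 56*(16 - 1*63)) - 1/(-4717) = (300 + (16 - 63)**2 + 56*(16 - 63)) - 1*(-1/4717) = (300 + (-47)**2 + 56*(-47)) + 1/4717 = (300 + 2209 - 2632) + 1/4717 = -123 + 1/4717 = -580190/4717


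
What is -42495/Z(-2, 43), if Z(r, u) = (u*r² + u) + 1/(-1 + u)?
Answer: -1784790/9031 ≈ -197.63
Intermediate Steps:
Z(r, u) = u + 1/(-1 + u) + u*r² (Z(r, u) = (u + u*r²) + 1/(-1 + u) = u + 1/(-1 + u) + u*r²)
-42495/Z(-2, 43) = -42495*(-1 + 43)/(1 + 43² - 1*43 + (-2)²*43² - 1*43*(-2)²) = -42495*42/(1 + 1849 - 43 + 4*1849 - 1*43*4) = -42495*42/(1 + 1849 - 43 + 7396 - 172) = -42495/((1/42)*9031) = -42495/9031/42 = -42495*42/9031 = -1784790/9031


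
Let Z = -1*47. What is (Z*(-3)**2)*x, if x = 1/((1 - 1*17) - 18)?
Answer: 423/34 ≈ 12.441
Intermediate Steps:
Z = -47
x = -1/34 (x = 1/((1 - 17) - 18) = 1/(-16 - 18) = 1/(-34) = -1/34 ≈ -0.029412)
(Z*(-3)**2)*x = -47*(-3)**2*(-1/34) = -47*9*(-1/34) = -423*(-1/34) = 423/34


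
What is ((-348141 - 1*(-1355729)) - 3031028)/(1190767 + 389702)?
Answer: -674480/526823 ≈ -1.2803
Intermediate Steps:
((-348141 - 1*(-1355729)) - 3031028)/(1190767 + 389702) = ((-348141 + 1355729) - 3031028)/1580469 = (1007588 - 3031028)*(1/1580469) = -2023440*1/1580469 = -674480/526823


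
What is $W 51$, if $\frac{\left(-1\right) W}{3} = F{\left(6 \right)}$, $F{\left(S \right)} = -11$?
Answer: $1683$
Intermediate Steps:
$W = 33$ ($W = \left(-3\right) \left(-11\right) = 33$)
$W 51 = 33 \cdot 51 = 1683$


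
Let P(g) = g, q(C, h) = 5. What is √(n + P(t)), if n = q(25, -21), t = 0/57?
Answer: √5 ≈ 2.2361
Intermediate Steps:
t = 0 (t = 0*(1/57) = 0)
n = 5
√(n + P(t)) = √(5 + 0) = √5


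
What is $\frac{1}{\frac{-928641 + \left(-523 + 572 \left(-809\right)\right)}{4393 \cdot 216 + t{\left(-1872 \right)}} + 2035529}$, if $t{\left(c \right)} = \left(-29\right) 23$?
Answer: $\frac{948221}{1930129951997} \approx 4.9127 \cdot 10^{-7}$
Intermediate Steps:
$t{\left(c \right)} = -667$
$\frac{1}{\frac{-928641 + \left(-523 + 572 \left(-809\right)\right)}{4393 \cdot 216 + t{\left(-1872 \right)}} + 2035529} = \frac{1}{\frac{-928641 + \left(-523 + 572 \left(-809\right)\right)}{4393 \cdot 216 - 667} + 2035529} = \frac{1}{\frac{-928641 - 463271}{948888 - 667} + 2035529} = \frac{1}{\frac{-928641 - 463271}{948221} + 2035529} = \frac{1}{\left(-1391912\right) \frac{1}{948221} + 2035529} = \frac{1}{- \frac{1391912}{948221} + 2035529} = \frac{1}{\frac{1930129951997}{948221}} = \frac{948221}{1930129951997}$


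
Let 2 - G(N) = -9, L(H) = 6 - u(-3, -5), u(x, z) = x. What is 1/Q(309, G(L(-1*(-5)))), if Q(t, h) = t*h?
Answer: 1/3399 ≈ 0.00029420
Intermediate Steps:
L(H) = 9 (L(H) = 6 - 1*(-3) = 6 + 3 = 9)
G(N) = 11 (G(N) = 2 - 1*(-9) = 2 + 9 = 11)
Q(t, h) = h*t
1/Q(309, G(L(-1*(-5)))) = 1/(11*309) = 1/3399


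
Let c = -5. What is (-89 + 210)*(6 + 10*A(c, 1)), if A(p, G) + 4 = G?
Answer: -2904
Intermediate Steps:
A(p, G) = -4 + G
(-89 + 210)*(6 + 10*A(c, 1)) = (-89 + 210)*(6 + 10*(-4 + 1)) = 121*(6 + 10*(-3)) = 121*(6 - 30) = 121*(-24) = -2904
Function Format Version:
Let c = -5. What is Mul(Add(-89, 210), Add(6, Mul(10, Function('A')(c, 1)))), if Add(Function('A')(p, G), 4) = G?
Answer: -2904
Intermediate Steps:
Function('A')(p, G) = Add(-4, G)
Mul(Add(-89, 210), Add(6, Mul(10, Function('A')(c, 1)))) = Mul(Add(-89, 210), Add(6, Mul(10, Add(-4, 1)))) = Mul(121, Add(6, Mul(10, -3))) = Mul(121, Add(6, -30)) = Mul(121, -24) = -2904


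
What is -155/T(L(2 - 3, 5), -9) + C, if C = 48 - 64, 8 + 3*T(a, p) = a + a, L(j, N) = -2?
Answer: 91/4 ≈ 22.750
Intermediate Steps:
T(a, p) = -8/3 + 2*a/3 (T(a, p) = -8/3 + (a + a)/3 = -8/3 + (2*a)/3 = -8/3 + 2*a/3)
C = -16
-155/T(L(2 - 3, 5), -9) + C = -155/(-8/3 + (2/3)*(-2)) - 16 = -155/(-8/3 - 4/3) - 16 = -155/(-4) - 16 = -1/4*(-155) - 16 = 155/4 - 16 = 91/4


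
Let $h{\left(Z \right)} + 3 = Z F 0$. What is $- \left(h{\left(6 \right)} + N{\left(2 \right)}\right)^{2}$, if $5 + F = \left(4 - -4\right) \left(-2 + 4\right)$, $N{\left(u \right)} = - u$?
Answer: $-25$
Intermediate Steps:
$F = 11$ ($F = -5 + \left(4 - -4\right) \left(-2 + 4\right) = -5 + \left(4 + \left(-1 + 5\right)\right) 2 = -5 + \left(4 + 4\right) 2 = -5 + 8 \cdot 2 = -5 + 16 = 11$)
$h{\left(Z \right)} = -3$ ($h{\left(Z \right)} = -3 + Z 11 \cdot 0 = -3 + 11 Z 0 = -3 + 0 = -3$)
$- \left(h{\left(6 \right)} + N{\left(2 \right)}\right)^{2} = - \left(-3 - 2\right)^{2} = - \left(-5\right)^{2} = \left(-1\right) 25 = -25$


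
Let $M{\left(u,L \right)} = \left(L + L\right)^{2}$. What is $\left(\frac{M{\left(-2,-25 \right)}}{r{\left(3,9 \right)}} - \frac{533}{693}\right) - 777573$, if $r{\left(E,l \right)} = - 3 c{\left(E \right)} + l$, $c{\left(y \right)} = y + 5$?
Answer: $- \frac{538974122}{693} \approx -7.7774 \cdot 10^{5}$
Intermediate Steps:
$c{\left(y \right)} = 5 + y$
$M{\left(u,L \right)} = 4 L^{2}$ ($M{\left(u,L \right)} = \left(2 L\right)^{2} = 4 L^{2}$)
$r{\left(E,l \right)} = -15 + l - 3 E$ ($r{\left(E,l \right)} = - 3 \left(5 + E\right) + l = \left(-15 - 3 E\right) + l = -15 + l - 3 E$)
$\left(\frac{M{\left(-2,-25 \right)}}{r{\left(3,9 \right)}} - \frac{533}{693}\right) - 777573 = \left(\frac{4 \left(-25\right)^{2}}{-15 + 9 - 9} - \frac{533}{693}\right) - 777573 = \left(\frac{4 \cdot 625}{-15 + 9 - 9} - \frac{533}{693}\right) - 777573 = \left(\frac{2500}{-15} - \frac{533}{693}\right) - 777573 = \left(2500 \left(- \frac{1}{15}\right) - \frac{533}{693}\right) - 777573 = \left(- \frac{500}{3} - \frac{533}{693}\right) - 777573 = - \frac{116033}{693} - 777573 = - \frac{538974122}{693}$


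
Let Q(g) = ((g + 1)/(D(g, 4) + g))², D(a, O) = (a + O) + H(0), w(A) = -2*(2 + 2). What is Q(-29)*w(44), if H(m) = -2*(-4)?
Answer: -1568/529 ≈ -2.9641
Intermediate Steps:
H(m) = 8
w(A) = -8 (w(A) = -2*4 = -8)
D(a, O) = 8 + O + a (D(a, O) = (a + O) + 8 = (O + a) + 8 = 8 + O + a)
Q(g) = (1 + g)²/(12 + 2*g)² (Q(g) = ((g + 1)/((8 + 4 + g) + g))² = ((1 + g)/((12 + g) + g))² = ((1 + g)/(12 + 2*g))² = (1 + g)²/(12 + 2*g)²)
Q(-29)*w(44) = ((1 - 29)²/(4*(6 - 29)²))*(-8) = ((¼)*(-28)²/(-23)²)*(-8) = ((¼)*784*(1/529))*(-8) = (196/529)*(-8) = -1568/529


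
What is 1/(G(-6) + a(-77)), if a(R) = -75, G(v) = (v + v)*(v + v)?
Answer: 1/69 ≈ 0.014493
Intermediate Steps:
G(v) = 4*v² (G(v) = (2*v)*(2*v) = 4*v²)
1/(G(-6) + a(-77)) = 1/(4*(-6)² - 75) = 1/(4*36 - 75) = 1/(144 - 75) = 1/69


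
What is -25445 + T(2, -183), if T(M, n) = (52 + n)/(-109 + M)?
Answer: -2722484/107 ≈ -25444.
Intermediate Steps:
T(M, n) = (52 + n)/(-109 + M)
-25445 + T(2, -183) = -25445 + (52 - 183)/(-109 + 2) = -25445 - 131/(-107) = -25445 - 1/107*(-131) = -25445 + 131/107 = -2722484/107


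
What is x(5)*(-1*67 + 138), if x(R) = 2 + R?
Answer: 497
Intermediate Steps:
x(5)*(-1*67 + 138) = (2 + 5)*(-1*67 + 138) = 7*(-67 + 138) = 7*71 = 497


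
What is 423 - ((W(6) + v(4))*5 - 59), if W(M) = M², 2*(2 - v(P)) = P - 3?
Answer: 589/2 ≈ 294.50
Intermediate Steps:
v(P) = 7/2 - P/2 (v(P) = 2 - (P - 3)/2 = 2 - (-3 + P)/2 = 2 + (3/2 - P/2) = 7/2 - P/2)
423 - ((W(6) + v(4))*5 - 59) = 423 - ((6² + (7/2 - ½*4))*5 - 59) = 423 - ((36 + (7/2 - 2))*5 - 59) = 423 - ((36 + 3/2)*5 - 59) = 423 - ((75/2)*5 - 59) = 423 - (375/2 - 59) = 423 - 1*257/2 = 423 - 257/2 = 589/2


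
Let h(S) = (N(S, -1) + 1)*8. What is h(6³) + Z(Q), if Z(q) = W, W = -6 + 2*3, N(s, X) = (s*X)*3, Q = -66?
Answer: -5176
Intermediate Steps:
N(s, X) = 3*X*s (N(s, X) = (X*s)*3 = 3*X*s)
W = 0 (W = -6 + 6 = 0)
Z(q) = 0
h(S) = 8 - 24*S (h(S) = (3*(-1)*S + 1)*8 = (-3*S + 1)*8 = (1 - 3*S)*8 = 8 - 24*S)
h(6³) + Z(Q) = (8 - 24*6³) + 0 = (8 - 24*216) + 0 = (8 - 5184) + 0 = -5176 + 0 = -5176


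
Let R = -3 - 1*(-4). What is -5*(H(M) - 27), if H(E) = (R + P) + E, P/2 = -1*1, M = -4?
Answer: 160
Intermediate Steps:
P = -2 (P = 2*(-1*1) = 2*(-1) = -2)
R = 1 (R = -3 + 4 = 1)
H(E) = -1 + E (H(E) = (1 - 2) + E = -1 + E)
-5*(H(M) - 27) = -5*((-1 - 4) - 27) = -5*(-5 - 27) = -5*(-32) = 160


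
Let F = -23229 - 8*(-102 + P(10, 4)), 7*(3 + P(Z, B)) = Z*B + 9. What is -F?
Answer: 22445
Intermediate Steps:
P(Z, B) = -12/7 + B*Z/7 (P(Z, B) = -3 + (Z*B + 9)/7 = -3 + (B*Z + 9)/7 = -3 + (9 + B*Z)/7 = -3 + (9/7 + B*Z/7) = -12/7 + B*Z/7)
F = -22445 (F = -23229 - 8*(-102 + (-12/7 + (⅐)*4*10)) = -23229 - 8*(-102 + (-12/7 + 40/7)) = -23229 - 8*(-102 + 4) = -23229 - 8*(-98) = -23229 + 784 = -22445)
-F = -1*(-22445) = 22445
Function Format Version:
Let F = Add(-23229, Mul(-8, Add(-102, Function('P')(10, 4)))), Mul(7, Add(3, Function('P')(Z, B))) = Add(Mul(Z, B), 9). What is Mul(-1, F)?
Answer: 22445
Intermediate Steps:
Function('P')(Z, B) = Add(Rational(-12, 7), Mul(Rational(1, 7), B, Z)) (Function('P')(Z, B) = Add(-3, Mul(Rational(1, 7), Add(Mul(Z, B), 9))) = Add(-3, Mul(Rational(1, 7), Add(Mul(B, Z), 9))) = Add(-3, Mul(Rational(1, 7), Add(9, Mul(B, Z)))) = Add(-3, Add(Rational(9, 7), Mul(Rational(1, 7), B, Z))) = Add(Rational(-12, 7), Mul(Rational(1, 7), B, Z)))
F = -22445 (F = Add(-23229, Mul(-8, Add(-102, Add(Rational(-12, 7), Mul(Rational(1, 7), 4, 10))))) = Add(-23229, Mul(-8, Add(-102, Add(Rational(-12, 7), Rational(40, 7))))) = Add(-23229, Mul(-8, Add(-102, 4))) = Add(-23229, Mul(-8, -98)) = Add(-23229, 784) = -22445)
Mul(-1, F) = Mul(-1, -22445) = 22445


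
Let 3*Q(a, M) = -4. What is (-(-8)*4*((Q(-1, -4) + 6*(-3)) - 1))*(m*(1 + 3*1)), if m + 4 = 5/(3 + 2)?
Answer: 7808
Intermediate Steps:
Q(a, M) = -4/3 (Q(a, M) = (⅓)*(-4) = -4/3)
m = -3 (m = -4 + 5/(3 + 2) = -4 + 5/5 = -4 + 5*(⅕) = -4 + 1 = -3)
(-(-8)*4*((Q(-1, -4) + 6*(-3)) - 1))*(m*(1 + 3*1)) = (-(-8)*4*((-4/3 + 6*(-3)) - 1))*(-3*(1 + 3*1)) = (-(-8)*4*((-4/3 - 18) - 1))*(-3*(1 + 3)) = (-(-8)*4*(-58/3 - 1))*(-3*4) = -(-8)*4*(-61/3)*(-12) = -(-8)*(-244)/3*(-12) = -8*244/3*(-12) = -1952/3*(-12) = 7808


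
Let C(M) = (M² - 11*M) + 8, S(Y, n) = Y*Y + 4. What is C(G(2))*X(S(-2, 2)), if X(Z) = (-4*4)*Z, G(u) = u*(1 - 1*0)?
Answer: 1280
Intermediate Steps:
S(Y, n) = 4 + Y² (S(Y, n) = Y² + 4 = 4 + Y²)
G(u) = u (G(u) = u*(1 + 0) = u*1 = u)
C(M) = 8 + M² - 11*M
X(Z) = -16*Z
C(G(2))*X(S(-2, 2)) = (8 + 2² - 11*2)*(-16*(4 + (-2)²)) = (8 + 4 - 22)*(-16*(4 + 4)) = -(-160)*8 = -10*(-128) = 1280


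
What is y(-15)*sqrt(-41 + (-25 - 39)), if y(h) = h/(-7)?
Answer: 15*I*sqrt(105)/7 ≈ 21.958*I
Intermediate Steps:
y(h) = -h/7 (y(h) = h*(-1/7) = -h/7)
y(-15)*sqrt(-41 + (-25 - 39)) = (-1/7*(-15))*sqrt(-41 + (-25 - 39)) = 15*sqrt(-41 - 64)/7 = 15*sqrt(-105)/7 = 15*(I*sqrt(105))/7 = 15*I*sqrt(105)/7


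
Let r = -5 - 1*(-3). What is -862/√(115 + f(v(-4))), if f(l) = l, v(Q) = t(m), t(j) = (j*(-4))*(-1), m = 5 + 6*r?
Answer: -862*√87/87 ≈ -92.416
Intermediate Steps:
r = -2 (r = -5 + 3 = -2)
m = -7 (m = 5 + 6*(-2) = 5 - 12 = -7)
t(j) = 4*j (t(j) = -4*j*(-1) = 4*j)
v(Q) = -28 (v(Q) = 4*(-7) = -28)
-862/√(115 + f(v(-4))) = -862/√(115 - 28) = -862*√87/87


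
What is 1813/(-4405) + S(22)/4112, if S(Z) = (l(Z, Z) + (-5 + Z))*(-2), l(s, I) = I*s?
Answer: -5934433/9056680 ≈ -0.65525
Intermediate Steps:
S(Z) = 10 - 2*Z - 2*Z**2 (S(Z) = (Z*Z + (-5 + Z))*(-2) = (Z**2 + (-5 + Z))*(-2) = (-5 + Z + Z**2)*(-2) = 10 - 2*Z - 2*Z**2)
1813/(-4405) + S(22)/4112 = 1813/(-4405) + (10 - 2*22 - 2*22**2)/4112 = 1813*(-1/4405) + (10 - 44 - 2*484)*(1/4112) = -1813/4405 + (10 - 44 - 968)*(1/4112) = -1813/4405 - 1002*1/4112 = -1813/4405 - 501/2056 = -5934433/9056680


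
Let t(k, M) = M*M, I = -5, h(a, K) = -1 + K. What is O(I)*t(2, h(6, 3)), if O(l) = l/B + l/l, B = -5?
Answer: 8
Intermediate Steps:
t(k, M) = M**2
O(l) = 1 - l/5 (O(l) = l/(-5) + l/l = l*(-1/5) + 1 = -l/5 + 1 = 1 - l/5)
O(I)*t(2, h(6, 3)) = (1 - 1/5*(-5))*(-1 + 3)**2 = (1 + 1)*2**2 = 2*4 = 8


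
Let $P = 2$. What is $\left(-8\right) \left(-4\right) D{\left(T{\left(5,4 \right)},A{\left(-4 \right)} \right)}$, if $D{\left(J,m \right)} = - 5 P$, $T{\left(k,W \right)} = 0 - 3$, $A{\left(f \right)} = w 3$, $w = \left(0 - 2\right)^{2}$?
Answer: $-320$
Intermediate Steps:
$w = 4$ ($w = \left(-2\right)^{2} = 4$)
$A{\left(f \right)} = 12$ ($A{\left(f \right)} = 4 \cdot 3 = 12$)
$T{\left(k,W \right)} = -3$
$D{\left(J,m \right)} = -10$ ($D{\left(J,m \right)} = \left(-5\right) 2 = -10$)
$\left(-8\right) \left(-4\right) D{\left(T{\left(5,4 \right)},A{\left(-4 \right)} \right)} = \left(-8\right) \left(-4\right) \left(-10\right) = 32 \left(-10\right) = -320$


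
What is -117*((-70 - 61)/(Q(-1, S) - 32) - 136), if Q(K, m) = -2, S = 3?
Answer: 525681/34 ≈ 15461.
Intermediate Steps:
-117*((-70 - 61)/(Q(-1, S) - 32) - 136) = -117*((-70 - 61)/(-2 - 32) - 136) = -117*(-131/(-34) - 136) = -117*(-131*(-1/34) - 136) = -117*(131/34 - 136) = -117*(-4493/34) = 525681/34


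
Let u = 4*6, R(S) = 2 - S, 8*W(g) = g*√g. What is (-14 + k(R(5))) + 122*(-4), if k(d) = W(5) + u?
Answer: -478 + 5*√5/8 ≈ -476.60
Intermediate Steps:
W(g) = g^(3/2)/8 (W(g) = (g*√g)/8 = g^(3/2)/8)
u = 24
k(d) = 24 + 5*√5/8 (k(d) = 5^(3/2)/8 + 24 = (5*√5)/8 + 24 = 5*√5/8 + 24 = 24 + 5*√5/8)
(-14 + k(R(5))) + 122*(-4) = (-14 + (24 + 5*√5/8)) + 122*(-4) = (10 + 5*√5/8) - 488 = -478 + 5*√5/8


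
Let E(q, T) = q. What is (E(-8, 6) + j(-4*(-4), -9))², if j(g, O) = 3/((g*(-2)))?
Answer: 67081/1024 ≈ 65.509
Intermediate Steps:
j(g, O) = -3/(2*g) (j(g, O) = 3/((-2*g)) = 3*(-1/(2*g)) = -3/(2*g))
(E(-8, 6) + j(-4*(-4), -9))² = (-8 - 3/(2*((-4*(-4)))))² = (-8 - 3/2/16)² = (-8 - 3/2*1/16)² = (-8 - 3/32)² = (-259/32)² = 67081/1024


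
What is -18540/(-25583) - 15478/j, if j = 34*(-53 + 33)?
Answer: 204290437/8698220 ≈ 23.486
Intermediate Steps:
j = -680 (j = 34*(-20) = -680)
-18540/(-25583) - 15478/j = -18540/(-25583) - 15478/(-680) = -18540*(-1/25583) - 15478*(-1/680) = 18540/25583 + 7739/340 = 204290437/8698220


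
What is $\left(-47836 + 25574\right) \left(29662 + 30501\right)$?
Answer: $-1339348706$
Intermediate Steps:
$\left(-47836 + 25574\right) \left(29662 + 30501\right) = \left(-22262\right) 60163 = -1339348706$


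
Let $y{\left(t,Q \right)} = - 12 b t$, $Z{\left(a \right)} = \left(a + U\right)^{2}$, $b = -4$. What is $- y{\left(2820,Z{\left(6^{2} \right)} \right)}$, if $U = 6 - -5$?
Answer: $-135360$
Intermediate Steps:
$U = 11$ ($U = 6 + 5 = 11$)
$Z{\left(a \right)} = \left(11 + a\right)^{2}$ ($Z{\left(a \right)} = \left(a + 11\right)^{2} = \left(11 + a\right)^{2}$)
$y{\left(t,Q \right)} = 48 t$ ($y{\left(t,Q \right)} = \left(-12\right) \left(-4\right) t = 48 t$)
$- y{\left(2820,Z{\left(6^{2} \right)} \right)} = - 48 \cdot 2820 = \left(-1\right) 135360 = -135360$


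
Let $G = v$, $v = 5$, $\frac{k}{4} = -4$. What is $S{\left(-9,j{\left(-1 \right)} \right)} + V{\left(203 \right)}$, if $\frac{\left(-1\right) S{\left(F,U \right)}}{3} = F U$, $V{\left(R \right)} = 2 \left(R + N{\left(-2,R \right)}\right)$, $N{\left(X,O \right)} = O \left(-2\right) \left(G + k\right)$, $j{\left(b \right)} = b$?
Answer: $9311$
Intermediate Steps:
$k = -16$ ($k = 4 \left(-4\right) = -16$)
$G = 5$
$N{\left(X,O \right)} = 22 O$ ($N{\left(X,O \right)} = O \left(-2\right) \left(5 - 16\right) = - 2 O \left(-11\right) = 22 O$)
$V{\left(R \right)} = 46 R$ ($V{\left(R \right)} = 2 \left(R + 22 R\right) = 2 \cdot 23 R = 46 R$)
$S{\left(F,U \right)} = - 3 F U$
$S{\left(-9,j{\left(-1 \right)} \right)} + V{\left(203 \right)} = \left(-3\right) \left(-9\right) \left(-1\right) + 46 \cdot 203 = -27 + 9338 = 9311$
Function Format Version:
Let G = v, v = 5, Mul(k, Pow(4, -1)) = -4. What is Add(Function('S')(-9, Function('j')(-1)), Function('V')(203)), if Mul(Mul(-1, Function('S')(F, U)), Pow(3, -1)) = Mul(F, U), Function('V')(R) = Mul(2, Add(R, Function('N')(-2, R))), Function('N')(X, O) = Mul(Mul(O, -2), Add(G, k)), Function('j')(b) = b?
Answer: 9311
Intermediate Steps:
k = -16 (k = Mul(4, -4) = -16)
G = 5
Function('N')(X, O) = Mul(22, O) (Function('N')(X, O) = Mul(Mul(O, -2), Add(5, -16)) = Mul(Mul(-2, O), -11) = Mul(22, O))
Function('V')(R) = Mul(46, R) (Function('V')(R) = Mul(2, Add(R, Mul(22, R))) = Mul(2, Mul(23, R)) = Mul(46, R))
Function('S')(F, U) = Mul(-3, F, U) (Function('S')(F, U) = Mul(-3, Mul(F, U)) = Mul(-3, F, U))
Add(Function('S')(-9, Function('j')(-1)), Function('V')(203)) = Add(Mul(-3, -9, -1), Mul(46, 203)) = Add(-27, 9338) = 9311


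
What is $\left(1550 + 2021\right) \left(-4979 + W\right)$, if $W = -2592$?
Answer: $-27036041$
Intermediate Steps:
$\left(1550 + 2021\right) \left(-4979 + W\right) = \left(1550 + 2021\right) \left(-4979 - 2592\right) = 3571 \left(-7571\right) = -27036041$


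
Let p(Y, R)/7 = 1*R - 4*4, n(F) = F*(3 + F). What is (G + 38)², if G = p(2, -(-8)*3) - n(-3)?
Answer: 8836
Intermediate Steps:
p(Y, R) = -112 + 7*R (p(Y, R) = 7*(1*R - 4*4) = 7*(R - 16) = 7*(-16 + R) = -112 + 7*R)
G = 56 (G = (-112 + 7*(-(-8)*3)) - (-3)*(3 - 3) = (-112 + 7*(-2*(-12))) - (-3)*0 = (-112 + 7*24) - 1*0 = (-112 + 168) + 0 = 56 + 0 = 56)
(G + 38)² = (56 + 38)² = 94² = 8836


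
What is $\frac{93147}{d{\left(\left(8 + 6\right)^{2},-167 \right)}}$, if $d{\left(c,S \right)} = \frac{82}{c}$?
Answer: $\frac{9128406}{41} \approx 2.2264 \cdot 10^{5}$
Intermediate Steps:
$\frac{93147}{d{\left(\left(8 + 6\right)^{2},-167 \right)}} = \frac{93147}{82 \frac{1}{\left(8 + 6\right)^{2}}} = \frac{93147}{82 \frac{1}{14^{2}}} = \frac{93147}{82 \cdot \frac{1}{196}} = \frac{93147}{\frac{41}{98}} = 93147 \cdot \frac{98}{41} = \frac{9128406}{41}$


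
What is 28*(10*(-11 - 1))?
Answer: -3360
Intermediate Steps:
28*(10*(-11 - 1)) = 28*(10*(-12)) = 28*(-120) = -3360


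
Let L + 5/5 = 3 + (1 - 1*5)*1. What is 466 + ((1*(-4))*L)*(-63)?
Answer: -38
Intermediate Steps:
L = -2 (L = -1 + (3 + (1 - 1*5)*1) = -1 + (3 + (1 - 5)*1) = -1 + (3 - 4*1) = -1 + (3 - 4) = -1 - 1 = -2)
466 + ((1*(-4))*L)*(-63) = 466 + ((1*(-4))*(-2))*(-63) = 466 - 4*(-2)*(-63) = 466 + 8*(-63) = 466 - 504 = -38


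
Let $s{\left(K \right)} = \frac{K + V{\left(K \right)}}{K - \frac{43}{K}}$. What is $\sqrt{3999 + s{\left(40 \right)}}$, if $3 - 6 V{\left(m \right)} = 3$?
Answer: $\frac{\sqrt{1077451439}}{519} \approx 63.246$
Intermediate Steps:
$V{\left(m \right)} = 0$ ($V{\left(m \right)} = \frac{1}{2} - \frac{1}{2} = 0$)
$s{\left(K \right)} = \frac{K}{K - \frac{43}{K}}$ ($s{\left(K \right)} = \frac{K + 0}{K - \frac{43}{K}} = \frac{K}{K - \frac{43}{K}}$)
$\sqrt{3999 + s{\left(40 \right)}} = \sqrt{3999 + \frac{40^{2}}{-43 + 40^{2}}} = \sqrt{3999 + \frac{1600}{-43 + 1600}} = \sqrt{3999 + \frac{1600}{1557}} = \sqrt{\frac{6228043}{1557}} = \frac{\sqrt{1077451439}}{519}$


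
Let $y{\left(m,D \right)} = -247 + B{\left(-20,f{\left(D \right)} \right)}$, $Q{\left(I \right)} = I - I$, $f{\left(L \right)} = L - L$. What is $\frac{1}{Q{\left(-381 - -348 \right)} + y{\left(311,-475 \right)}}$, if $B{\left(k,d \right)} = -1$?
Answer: $- \frac{1}{248} \approx -0.0040323$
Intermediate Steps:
$f{\left(L \right)} = 0$
$Q{\left(I \right)} = 0$
$y{\left(m,D \right)} = -248$ ($y{\left(m,D \right)} = -247 - 1 = -248$)
$\frac{1}{Q{\left(-381 - -348 \right)} + y{\left(311,-475 \right)}} = \frac{1}{0 - 248} = \frac{1}{-248} = - \frac{1}{248}$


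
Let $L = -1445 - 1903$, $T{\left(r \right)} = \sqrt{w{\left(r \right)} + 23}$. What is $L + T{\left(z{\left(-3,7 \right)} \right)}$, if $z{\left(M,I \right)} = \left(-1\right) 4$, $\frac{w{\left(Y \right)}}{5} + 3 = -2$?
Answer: $-3348 + i \sqrt{2} \approx -3348.0 + 1.4142 i$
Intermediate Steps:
$w{\left(Y \right)} = -25$ ($w{\left(Y \right)} = -15 + 5 \left(-2\right) = -15 - 10 = -25$)
$z{\left(M,I \right)} = -4$
$T{\left(r \right)} = i \sqrt{2}$ ($T{\left(r \right)} = \sqrt{-25 + 23} = \sqrt{-2} = i \sqrt{2}$)
$L = -3348$ ($L = -1445 - 1903 = -3348$)
$L + T{\left(z{\left(-3,7 \right)} \right)} = -3348 + i \sqrt{2}$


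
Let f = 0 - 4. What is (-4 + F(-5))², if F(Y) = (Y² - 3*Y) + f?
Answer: 1024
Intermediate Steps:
f = -4
F(Y) = -4 + Y² - 3*Y (F(Y) = (Y² - 3*Y) - 4 = -4 + Y² - 3*Y)
(-4 + F(-5))² = (-4 + (-4 + (-5)² - 3*(-5)))² = (-4 + (-4 + 25 + 15))² = (-4 + 36)² = 32² = 1024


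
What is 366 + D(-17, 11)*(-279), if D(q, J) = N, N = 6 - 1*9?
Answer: 1203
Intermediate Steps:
N = -3 (N = 6 - 9 = -3)
D(q, J) = -3
366 + D(-17, 11)*(-279) = 366 - 3*(-279) = 366 + 837 = 1203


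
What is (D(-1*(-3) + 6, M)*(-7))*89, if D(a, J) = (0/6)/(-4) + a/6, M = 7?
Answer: -1869/2 ≈ -934.50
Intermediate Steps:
D(a, J) = a/6 (D(a, J) = (0*(⅙))*(-¼) + a*(⅙) = 0*(-¼) + a/6 = 0 + a/6 = a/6)
(D(-1*(-3) + 6, M)*(-7))*89 = (((-1*(-3) + 6)/6)*(-7))*89 = (((3 + 6)/6)*(-7))*89 = (((⅙)*9)*(-7))*89 = ((3/2)*(-7))*89 = -21/2*89 = -1869/2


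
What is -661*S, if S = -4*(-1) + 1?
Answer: -3305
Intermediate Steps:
S = 5 (S = 4 + 1 = 5)
-661*S = -661*5 = -3305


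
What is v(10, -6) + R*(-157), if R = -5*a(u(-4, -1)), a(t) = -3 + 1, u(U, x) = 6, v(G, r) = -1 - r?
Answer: -1565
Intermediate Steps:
a(t) = -2
R = 10 (R = -5*(-2) = 10)
v(10, -6) + R*(-157) = (-1 - 1*(-6)) + 10*(-157) = (-1 + 6) - 1570 = 5 - 1570 = -1565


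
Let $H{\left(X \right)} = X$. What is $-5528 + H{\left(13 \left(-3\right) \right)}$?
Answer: $-5567$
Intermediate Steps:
$-5528 + H{\left(13 \left(-3\right) \right)} = -5528 + 13 \left(-3\right) = -5528 - 39 = -5567$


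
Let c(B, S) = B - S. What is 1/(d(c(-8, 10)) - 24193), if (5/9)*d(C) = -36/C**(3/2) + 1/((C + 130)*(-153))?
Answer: 9520*I/(-230317361*I + 5712*sqrt(2)) ≈ -4.1334e-5 + 1.4497e-9*I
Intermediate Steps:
d(C) = -324/(5*C**(3/2)) - 1/(85*(130 + C)) (d(C) = 9*(-36/C**(3/2) + 1/((C + 130)*(-153)))/5 = 9*(-36/C**(3/2) - 1/153/(130 + C))/5 = 9*(-36/C**(3/2) - 1/(153*(130 + C)))/5 = -324/(5*C**(3/2)) - 1/(85*(130 + C)))
1/(d(c(-8, 10)) - 24193) = 1/((-716040 - (-8 - 1*10)**(3/2) - 5508*(-8 - 1*10))/(85*(-8 - 1*10)**(3/2)*(130 + (-8 - 1*10))) - 24193) = 1/((-716040 - (-8 - 10)**(3/2) - 5508*(-8 - 10))/(85*(-8 - 10)**(3/2)*(130 + (-8 - 10))) - 24193) = 1/((-716040 - (-18)**(3/2) - 5508*(-18))/(85*(-18)**(3/2)*(130 - 18)) - 24193) = 1/((1/85)*(I*sqrt(2)/108)*(-716040 - (-54)*I*sqrt(2) + 99144)/112 - 24193) = 1/((1/85)*(I*sqrt(2)/108)*(1/112)*(-716040 + 54*I*sqrt(2) + 99144) - 24193) = 1/((1/85)*(I*sqrt(2)/108)*(1/112)*(-616896 + 54*I*sqrt(2)) - 24193) = 1/(I*sqrt(2)*(-616896 + 54*I*sqrt(2))/1028160 - 24193) = 1/(-24193 + I*sqrt(2)*(-616896 + 54*I*sqrt(2))/1028160)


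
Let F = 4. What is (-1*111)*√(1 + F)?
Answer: -111*√5 ≈ -248.20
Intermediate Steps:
(-1*111)*√(1 + F) = (-1*111)*√(1 + 4) = -111*√5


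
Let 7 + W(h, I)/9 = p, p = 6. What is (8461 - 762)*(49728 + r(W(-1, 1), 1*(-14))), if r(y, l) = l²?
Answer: 384364876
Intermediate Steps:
W(h, I) = -9 (W(h, I) = -63 + 9*6 = -63 + 54 = -9)
(8461 - 762)*(49728 + r(W(-1, 1), 1*(-14))) = (8461 - 762)*(49728 + (1*(-14))²) = 7699*(49728 + (-14)²) = 7699*(49728 + 196) = 7699*49924 = 384364876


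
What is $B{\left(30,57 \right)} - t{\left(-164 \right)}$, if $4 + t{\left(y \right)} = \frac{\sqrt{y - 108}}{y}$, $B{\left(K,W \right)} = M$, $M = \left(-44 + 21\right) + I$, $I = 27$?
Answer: $8 + \frac{i \sqrt{17}}{41} \approx 8.0 + 0.10056 i$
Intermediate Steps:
$M = 4$ ($M = \left(-44 + 21\right) + 27 = -23 + 27 = 4$)
$B{\left(K,W \right)} = 4$
$t{\left(y \right)} = -4 + \frac{\sqrt{-108 + y}}{y}$ ($t{\left(y \right)} = -4 + \frac{\sqrt{y - 108}}{y} = -4 + \frac{\sqrt{-108 + y}}{y}$)
$B{\left(30,57 \right)} - t{\left(-164 \right)} = 4 - \left(-4 + \frac{\sqrt{-108 - 164}}{-164}\right) = 4 - \left(-4 - \frac{\sqrt{-272}}{164}\right) = 4 - \left(-4 - \frac{4 i \sqrt{17}}{164}\right) = 4 - \left(-4 - \frac{i \sqrt{17}}{41}\right) = 4 + \left(4 + \frac{i \sqrt{17}}{41}\right) = 8 + \frac{i \sqrt{17}}{41}$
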